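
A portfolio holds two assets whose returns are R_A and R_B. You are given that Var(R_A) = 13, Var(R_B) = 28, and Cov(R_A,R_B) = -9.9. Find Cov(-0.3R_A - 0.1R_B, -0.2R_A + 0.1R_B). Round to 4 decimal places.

0.5990

Cov(-0.3R_A - 0.1R_B, -0.2R_A + 0.1R_B) = (-0.3)(-0.2)Var(R_A) + (-0.1)(0.1)Var(R_B) + [(-0.3)(0.1) + (-0.1)(-0.2)]Cov(R_A,R_B)
= 0.06·13 + -0.01·28 + -0.01·-9.9 = 0.599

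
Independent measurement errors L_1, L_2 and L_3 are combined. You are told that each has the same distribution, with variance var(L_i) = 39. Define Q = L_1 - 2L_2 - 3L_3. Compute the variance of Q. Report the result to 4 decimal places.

By independence, var(Q) = (1)²var(L_1) + (-2)²var(L_2) + (-3)²var(L_3)
= (1)²·39 + (-2)²·39 + (-3)²·39 = 546

546.0000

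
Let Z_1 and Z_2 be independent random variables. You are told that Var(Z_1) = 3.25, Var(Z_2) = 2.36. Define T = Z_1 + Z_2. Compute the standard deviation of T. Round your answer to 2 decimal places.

2.37

By independence, Var(T) = (1)²Var(Z_1) + (1)²Var(Z_2)
= (1)²·3.25 + (1)²·2.36 = 5.61
SD(T) = √5.61 ≈ 2.37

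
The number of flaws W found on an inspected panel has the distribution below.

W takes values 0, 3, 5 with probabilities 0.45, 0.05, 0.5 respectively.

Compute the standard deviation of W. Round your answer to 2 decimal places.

2.43

E[W] = (0)(0.45) + (3)(0.05) + (5)(0.5) = 2.65
E[W²] = (0)²(0.45) + (3)²(0.05) + (5)²(0.5) = 12.95
Var(W) = E[W²] − (E[W])² = 12.95 − (2.65)² = 5.9275
SD(W) = √5.9275 ≈ 2.43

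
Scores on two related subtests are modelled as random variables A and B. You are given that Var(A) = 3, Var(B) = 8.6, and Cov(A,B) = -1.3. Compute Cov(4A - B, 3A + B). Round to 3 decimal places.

Cov(4A - B, 3A + B) = (4)(3)Var(A) + (-1)(1)Var(B) + [(4)(1) + (-1)(3)]Cov(A,B)
= 12·3 + -1·8.6 + 1·-1.3 = 26.1

26.100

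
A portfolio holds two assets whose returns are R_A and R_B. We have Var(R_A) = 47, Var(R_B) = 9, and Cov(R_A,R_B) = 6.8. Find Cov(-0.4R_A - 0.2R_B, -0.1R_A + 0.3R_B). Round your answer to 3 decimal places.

Cov(-0.4R_A - 0.2R_B, -0.1R_A + 0.3R_B) = (-0.4)(-0.1)Var(R_A) + (-0.2)(0.3)Var(R_B) + [(-0.4)(0.3) + (-0.2)(-0.1)]Cov(R_A,R_B)
= 0.04·47 + -0.06·9 + -0.1·6.8 = 0.66

0.660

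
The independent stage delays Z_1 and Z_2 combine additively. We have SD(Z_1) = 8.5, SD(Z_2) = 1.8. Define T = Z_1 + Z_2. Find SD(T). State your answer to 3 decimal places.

8.688

var(Z_1) = 72.25, var(Z_2) = 3.24
By independence, var(T) = (1)²var(Z_1) + (1)²var(Z_2)
= (1)²·72.25 + (1)²·3.24 = 75.49
SD(T) = √75.49 ≈ 8.688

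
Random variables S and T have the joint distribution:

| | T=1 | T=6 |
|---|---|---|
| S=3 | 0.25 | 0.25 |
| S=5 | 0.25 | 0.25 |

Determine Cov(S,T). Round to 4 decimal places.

0.0000

E[S] = 4,  E[T] = 3.5
E[ST] = 14
Cov(S,T) = E[ST] − E[S]E[T] = 14 − (4)(3.5) = 0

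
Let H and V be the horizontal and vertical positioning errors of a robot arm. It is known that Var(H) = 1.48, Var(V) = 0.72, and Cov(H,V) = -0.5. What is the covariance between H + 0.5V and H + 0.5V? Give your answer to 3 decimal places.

1.160

Cov(H + 0.5V, H + 0.5V) = (1)(1)Var(H) + (0.5)(0.5)Var(V) + [(1)(0.5) + (0.5)(1)]Cov(H,V)
= 1·1.48 + 0.25·0.72 + 1·-0.5 = 1.16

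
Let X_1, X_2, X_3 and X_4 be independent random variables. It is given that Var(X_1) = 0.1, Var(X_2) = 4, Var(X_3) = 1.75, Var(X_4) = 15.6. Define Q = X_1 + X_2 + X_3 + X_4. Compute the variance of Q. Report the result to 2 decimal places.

By independence, Var(Q) = (1)²Var(X_1) + (1)²Var(X_2) + (1)²Var(X_3) + (1)²Var(X_4)
= (1)²·0.1 + (1)²·4 + (1)²·1.75 + (1)²·15.6 = 21.45

21.45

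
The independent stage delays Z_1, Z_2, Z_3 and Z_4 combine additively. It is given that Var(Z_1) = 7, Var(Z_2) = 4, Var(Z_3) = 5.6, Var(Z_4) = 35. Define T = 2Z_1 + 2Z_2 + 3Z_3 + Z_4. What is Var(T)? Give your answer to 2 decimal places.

By independence, Var(T) = (2)²Var(Z_1) + (2)²Var(Z_2) + (3)²Var(Z_3) + (1)²Var(Z_4)
= (2)²·7 + (2)²·4 + (3)²·5.6 + (1)²·35 = 129.4

129.40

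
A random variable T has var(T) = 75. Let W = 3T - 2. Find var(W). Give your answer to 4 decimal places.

675.0000

var(3T - 2) = (3)²·var(T) = 9·75 = 675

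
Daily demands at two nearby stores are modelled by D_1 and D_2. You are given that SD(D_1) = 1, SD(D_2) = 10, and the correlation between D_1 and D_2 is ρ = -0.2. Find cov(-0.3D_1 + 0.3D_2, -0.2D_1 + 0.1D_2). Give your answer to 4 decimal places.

3.2400

var(D_1) = (1)² = 1;  var(D_2) = (10)² = 100
cov(D_1,D_2) = ρ·SD(D_1)·SD(D_2) = -0.2·1·10 = -2
cov(-0.3D_1 + 0.3D_2, -0.2D_1 + 0.1D_2) = (-0.3)(-0.2)var(D_1) + (0.3)(0.1)var(D_2) + [(-0.3)(0.1) + (0.3)(-0.2)]cov(D_1,D_2)
= 0.06·1 + 0.03·100 + -0.09·-2 = 3.24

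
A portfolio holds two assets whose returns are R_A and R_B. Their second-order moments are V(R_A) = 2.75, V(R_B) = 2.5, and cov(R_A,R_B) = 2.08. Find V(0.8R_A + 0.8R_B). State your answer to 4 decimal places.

V(0.8R_A + 0.8R_B) = (0.8)²·V(R_A) + (0.8)²·V(R_B) + 2·(0.8)·(0.8)·cov(R_A,R_B)
= 0.64·2.75 + 0.64·2.5 + 1.28·2.08 = 6.0224

6.0224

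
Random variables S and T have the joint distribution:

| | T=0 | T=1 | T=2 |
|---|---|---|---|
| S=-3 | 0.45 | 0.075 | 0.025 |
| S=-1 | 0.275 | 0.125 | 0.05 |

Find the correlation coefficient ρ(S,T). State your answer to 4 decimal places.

0.2208

E[S] = -2.1,  E[T] = 0.35
E[ST] = -0.6
Cov(S,T) = E[ST] − E[S]E[T] = -0.6 − (-2.1)(0.35) = 0.135
var(S) = 0.99,  var(T) = 0.3775
ρ = 0.135 / √(0.99·0.3775) ≈ 0.2208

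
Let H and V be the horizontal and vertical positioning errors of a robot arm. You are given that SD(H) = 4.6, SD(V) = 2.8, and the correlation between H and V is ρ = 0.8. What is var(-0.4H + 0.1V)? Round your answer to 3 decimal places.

2.640

var(H) = (4.6)² = 21.16;  var(V) = (2.8)² = 7.84
Cov(H,V) = ρ·SD(H)·SD(V) = 0.8·4.6·2.8 = 10.304
var(-0.4H + 0.1V) = (-0.4)²·var(H) + (0.1)²·var(V) + 2·(-0.4)·(0.1)·Cov(H,V)
= 0.16·21.16 + 0.01·7.84 + -0.08·10.304 = 2.63968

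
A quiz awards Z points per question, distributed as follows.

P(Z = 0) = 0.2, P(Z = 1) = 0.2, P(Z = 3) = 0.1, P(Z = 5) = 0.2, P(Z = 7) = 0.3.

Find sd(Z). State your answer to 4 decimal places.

2.8000

E[Z] = (0)(0.2) + (1)(0.2) + (3)(0.1) + (5)(0.2) + (7)(0.3) = 3.6
E[Z²] = (0)²(0.2) + (1)²(0.2) + (3)²(0.1) + (5)²(0.2) + (7)²(0.3) = 20.8
var(Z) = E[Z²] − (E[Z])² = 20.8 − (3.6)² = 7.84
sd(Z) = √7.84 ≈ 2.8000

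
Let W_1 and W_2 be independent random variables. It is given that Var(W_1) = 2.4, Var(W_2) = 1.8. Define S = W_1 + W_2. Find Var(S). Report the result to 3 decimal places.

By independence, Var(S) = (1)²Var(W_1) + (1)²Var(W_2)
= (1)²·2.4 + (1)²·1.8 = 4.2

4.200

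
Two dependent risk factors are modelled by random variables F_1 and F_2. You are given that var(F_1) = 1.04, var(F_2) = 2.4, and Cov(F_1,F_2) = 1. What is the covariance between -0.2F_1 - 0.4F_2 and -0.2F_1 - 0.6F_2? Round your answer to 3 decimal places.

0.818

Cov(-0.2F_1 - 0.4F_2, -0.2F_1 - 0.6F_2) = (-0.2)(-0.2)var(F_1) + (-0.4)(-0.6)var(F_2) + [(-0.2)(-0.6) + (-0.4)(-0.2)]Cov(F_1,F_2)
= 0.04·1.04 + 0.24·2.4 + 0.2·1 = 0.8176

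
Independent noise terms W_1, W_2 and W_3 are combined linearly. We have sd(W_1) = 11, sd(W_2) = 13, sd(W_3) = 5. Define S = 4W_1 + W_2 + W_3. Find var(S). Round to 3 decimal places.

2130.000

var(W_1) = 121, var(W_2) = 169, var(W_3) = 25
By independence, var(S) = (4)²var(W_1) + (1)²var(W_2) + (1)²var(W_3)
= (4)²·121 + (1)²·169 + (1)²·25 = 2130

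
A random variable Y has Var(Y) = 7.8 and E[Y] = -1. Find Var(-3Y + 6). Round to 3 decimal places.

70.200

Var(-3Y + 6) = (-3)²·Var(Y) = 9·7.8 = 70.2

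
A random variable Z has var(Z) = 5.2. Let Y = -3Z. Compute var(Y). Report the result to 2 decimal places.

var(-3Z) = (-3)²·var(Z) = 9·5.2 = 46.8

46.80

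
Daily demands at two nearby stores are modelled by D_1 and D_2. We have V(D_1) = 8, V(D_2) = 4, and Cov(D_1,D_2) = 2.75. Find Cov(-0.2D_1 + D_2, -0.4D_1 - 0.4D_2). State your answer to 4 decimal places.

-1.8400

Cov(-0.2D_1 + D_2, -0.4D_1 - 0.4D_2) = (-0.2)(-0.4)V(D_1) + (1)(-0.4)V(D_2) + [(-0.2)(-0.4) + (1)(-0.4)]Cov(D_1,D_2)
= 0.08·8 + -0.4·4 + -0.32·2.75 = -1.84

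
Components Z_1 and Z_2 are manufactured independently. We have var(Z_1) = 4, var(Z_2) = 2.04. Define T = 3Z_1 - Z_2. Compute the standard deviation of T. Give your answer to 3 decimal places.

6.168

By independence, var(T) = (3)²var(Z_1) + (-1)²var(Z_2)
= (3)²·4 + (-1)²·2.04 = 38.04
sd(T) = √38.04 ≈ 6.168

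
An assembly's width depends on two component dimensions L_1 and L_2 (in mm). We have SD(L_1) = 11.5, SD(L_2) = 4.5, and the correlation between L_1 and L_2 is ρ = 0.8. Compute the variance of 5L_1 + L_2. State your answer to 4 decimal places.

3740.5000

var(L_1) = (11.5)² = 132.25;  var(L_2) = (4.5)² = 20.25
Cov(L_1,L_2) = ρ·SD(L_1)·SD(L_2) = 0.8·11.5·4.5 = 41.4
var(5L_1 + L_2) = (5)²·var(L_1) + (1)²·var(L_2) + 2·(5)·(1)·Cov(L_1,L_2)
= 25·132.25 + 1·20.25 + 10·41.4 = 3740.5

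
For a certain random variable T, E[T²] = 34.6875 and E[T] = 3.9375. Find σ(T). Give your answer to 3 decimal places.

4.380

var(T) = 34.6875 − (3.9375)² = 19.18359375
σ(T) = √19.18359375 ≈ 4.380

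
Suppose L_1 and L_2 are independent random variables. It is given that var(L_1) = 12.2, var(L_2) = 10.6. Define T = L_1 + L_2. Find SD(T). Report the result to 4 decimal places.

4.7749

By independence, var(T) = (1)²var(L_1) + (1)²var(L_2)
= (1)²·12.2 + (1)²·10.6 = 22.8
SD(T) = √22.8 ≈ 4.7749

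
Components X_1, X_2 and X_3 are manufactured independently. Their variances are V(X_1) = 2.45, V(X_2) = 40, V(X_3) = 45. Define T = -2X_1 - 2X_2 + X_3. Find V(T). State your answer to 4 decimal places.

214.8000

By independence, V(T) = (-2)²V(X_1) + (-2)²V(X_2) + (1)²V(X_3)
= (-2)²·2.45 + (-2)²·40 + (1)²·45 = 214.8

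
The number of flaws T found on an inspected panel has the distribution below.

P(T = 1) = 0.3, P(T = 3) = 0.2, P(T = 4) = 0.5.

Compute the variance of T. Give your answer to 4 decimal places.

E[T] = (1)(0.3) + (3)(0.2) + (4)(0.5) = 2.9
E[T²] = (1)²(0.3) + (3)²(0.2) + (4)²(0.5) = 10.1
Var(T) = E[T²] − (E[T])² = 10.1 − (2.9)² = 1.69

1.6900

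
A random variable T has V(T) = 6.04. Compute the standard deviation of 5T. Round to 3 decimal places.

12.288

V(5T) = (5)²·6.04 = 151
σ(5T) = √151 ≈ 12.288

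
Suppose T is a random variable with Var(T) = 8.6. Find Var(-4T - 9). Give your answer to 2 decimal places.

Var(-4T - 9) = (-4)²·Var(T) = 16·8.6 = 137.6

137.60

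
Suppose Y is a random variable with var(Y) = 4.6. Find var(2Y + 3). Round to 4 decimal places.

18.4000

var(2Y + 3) = (2)²·var(Y) = 4·4.6 = 18.4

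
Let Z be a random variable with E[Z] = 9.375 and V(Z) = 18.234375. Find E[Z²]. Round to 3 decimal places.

106.125

E[Z²] = V(Z) + (E[Z])² = 18.234375 + (9.375)² = 106.125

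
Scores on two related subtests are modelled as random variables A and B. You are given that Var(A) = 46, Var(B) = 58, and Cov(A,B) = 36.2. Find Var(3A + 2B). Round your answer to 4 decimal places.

Var(3A + 2B) = (3)²·Var(A) + (2)²·Var(B) + 2·(3)·(2)·Cov(A,B)
= 9·46 + 4·58 + 12·36.2 = 1080.4

1080.4000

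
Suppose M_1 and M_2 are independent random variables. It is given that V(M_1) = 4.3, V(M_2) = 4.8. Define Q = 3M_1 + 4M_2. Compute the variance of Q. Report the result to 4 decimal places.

115.5000

By independence, V(Q) = (3)²V(M_1) + (4)²V(M_2)
= (3)²·4.3 + (4)²·4.8 = 115.5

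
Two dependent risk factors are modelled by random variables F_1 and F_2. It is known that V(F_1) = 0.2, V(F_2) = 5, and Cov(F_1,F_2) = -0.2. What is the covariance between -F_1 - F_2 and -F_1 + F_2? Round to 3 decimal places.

Cov(-F_1 - F_2, -F_1 + F_2) = (-1)(-1)V(F_1) + (-1)(1)V(F_2) + [(-1)(1) + (-1)(-1)]Cov(F_1,F_2)
= 1·0.2 + -1·5 + 0·-0.2 = -4.8

-4.800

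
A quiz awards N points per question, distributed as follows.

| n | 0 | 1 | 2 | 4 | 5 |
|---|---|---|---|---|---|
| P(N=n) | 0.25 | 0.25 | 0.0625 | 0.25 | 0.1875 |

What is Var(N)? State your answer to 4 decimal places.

3.8398

E[N] = (0)(0.25) + (1)(0.25) + (2)(0.0625) + (4)(0.25) + (5)(0.1875) = 2.3125
E[N²] = (0)²(0.25) + (1)²(0.25) + (2)²(0.0625) + (4)²(0.25) + (5)²(0.1875) = 9.1875
Var(N) = E[N²] − (E[N])² = 9.1875 − (2.3125)² = 3.83984375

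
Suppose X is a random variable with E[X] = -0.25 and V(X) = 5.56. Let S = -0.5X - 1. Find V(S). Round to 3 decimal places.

1.390

V(-0.5X - 1) = (-0.5)²·V(X) = 0.25·5.56 = 1.39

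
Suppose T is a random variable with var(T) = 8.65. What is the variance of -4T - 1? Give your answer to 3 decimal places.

var(-4T - 1) = (-4)²·var(T) = 16·8.65 = 138.4

138.400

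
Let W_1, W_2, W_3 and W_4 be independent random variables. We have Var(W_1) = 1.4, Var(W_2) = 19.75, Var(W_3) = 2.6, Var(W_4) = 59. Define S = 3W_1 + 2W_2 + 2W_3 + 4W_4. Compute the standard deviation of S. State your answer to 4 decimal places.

By independence, Var(S) = (3)²Var(W_1) + (2)²Var(W_2) + (2)²Var(W_3) + (4)²Var(W_4)
= (3)²·1.4 + (2)²·19.75 + (2)²·2.6 + (4)²·59 = 1046
SD(S) = √1046 ≈ 32.3419

32.3419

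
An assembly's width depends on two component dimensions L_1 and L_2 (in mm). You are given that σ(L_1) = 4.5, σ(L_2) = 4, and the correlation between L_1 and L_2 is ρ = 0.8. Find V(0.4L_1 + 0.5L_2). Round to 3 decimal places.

V(L_1) = (4.5)² = 20.25;  V(L_2) = (4)² = 16
Cov(L_1,L_2) = ρ·σ(L_1)·σ(L_2) = 0.8·4.5·4 = 14.4
V(0.4L_1 + 0.5L_2) = (0.4)²·V(L_1) + (0.5)²·V(L_2) + 2·(0.4)·(0.5)·Cov(L_1,L_2)
= 0.16·20.25 + 0.25·16 + 0.4·14.4 = 13

13.000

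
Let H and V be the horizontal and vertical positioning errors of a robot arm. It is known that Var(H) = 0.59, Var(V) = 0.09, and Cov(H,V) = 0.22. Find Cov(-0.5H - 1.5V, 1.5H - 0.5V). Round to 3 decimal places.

Cov(-0.5H - 1.5V, 1.5H - 0.5V) = (-0.5)(1.5)Var(H) + (-1.5)(-0.5)Var(V) + [(-0.5)(-0.5) + (-1.5)(1.5)]Cov(H,V)
= -0.75·0.59 + 0.75·0.09 + -2·0.22 = -0.815

-0.815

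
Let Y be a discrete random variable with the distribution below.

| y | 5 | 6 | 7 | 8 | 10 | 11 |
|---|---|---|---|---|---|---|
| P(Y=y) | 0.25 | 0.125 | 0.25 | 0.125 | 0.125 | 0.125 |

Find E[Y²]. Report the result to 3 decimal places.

E[Y²] = (5)²(0.25) + (6)²(0.125) + (7)²(0.25) + (8)²(0.125) + (10)²(0.125) + (11)²(0.125) = 58.625

58.625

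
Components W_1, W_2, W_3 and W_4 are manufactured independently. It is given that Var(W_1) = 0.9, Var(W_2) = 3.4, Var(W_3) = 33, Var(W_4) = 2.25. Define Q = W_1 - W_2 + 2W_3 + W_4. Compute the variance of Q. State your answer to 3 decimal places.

138.550

By independence, Var(Q) = (1)²Var(W_1) + (-1)²Var(W_2) + (2)²Var(W_3) + (1)²Var(W_4)
= (1)²·0.9 + (-1)²·3.4 + (2)²·33 + (1)²·2.25 = 138.55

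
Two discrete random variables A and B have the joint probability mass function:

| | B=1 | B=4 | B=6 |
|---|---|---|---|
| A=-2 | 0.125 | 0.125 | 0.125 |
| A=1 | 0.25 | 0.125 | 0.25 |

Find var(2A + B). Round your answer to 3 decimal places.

12.984

E[A] = -0.125,  E[B] = 3.625,  E[AB] = -0.5
var(A) = 2.125 − (-0.125)² = 2.109375;  var(B) = 17.875 − (3.625)² = 4.734375
Cov(A,B) = -0.5 − (-0.125)(3.625) = -0.046875
var(2A + B) = (2)²·2.109375 + (1)²·4.734375 + 2·(2)·(1)·-0.046875 = 12.984375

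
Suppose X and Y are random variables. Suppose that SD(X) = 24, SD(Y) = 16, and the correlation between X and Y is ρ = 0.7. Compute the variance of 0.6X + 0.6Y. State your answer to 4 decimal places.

var(X) = (24)² = 576;  var(Y) = (16)² = 256
cov(X,Y) = ρ·SD(X)·SD(Y) = 0.7·24·16 = 268.8
var(0.6X + 0.6Y) = (0.6)²·var(X) + (0.6)²·var(Y) + 2·(0.6)·(0.6)·cov(X,Y)
= 0.36·576 + 0.36·256 + 0.72·268.8 = 493.056

493.0560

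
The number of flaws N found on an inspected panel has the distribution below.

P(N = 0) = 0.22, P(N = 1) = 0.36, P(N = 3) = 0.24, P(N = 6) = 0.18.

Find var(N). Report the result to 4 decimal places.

E[N] = (0)(0.22) + (1)(0.36) + (3)(0.24) + (6)(0.18) = 2.16
E[N²] = (0)²(0.22) + (1)²(0.36) + (3)²(0.24) + (6)²(0.18) = 9
var(N) = E[N²] − (E[N])² = 9 − (2.16)² = 4.3344

4.3344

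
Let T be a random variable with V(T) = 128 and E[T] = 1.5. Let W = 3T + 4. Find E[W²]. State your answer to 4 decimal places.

1224.2500

E[3T + 4] = 3·1.5 + 4 = 8.5
V(3T + 4) = (3)²·128 = 1152
E[W²] = V(W) + (E[W])² = 1152 + (8.5)² = 1224.25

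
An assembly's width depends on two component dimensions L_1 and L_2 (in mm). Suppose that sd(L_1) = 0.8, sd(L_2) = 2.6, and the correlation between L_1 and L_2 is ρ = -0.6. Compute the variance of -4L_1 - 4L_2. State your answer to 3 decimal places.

Var(L_1) = (0.8)² = 0.64;  Var(L_2) = (2.6)² = 6.76
Cov(L_1,L_2) = ρ·sd(L_1)·sd(L_2) = -0.6·0.8·2.6 = -1.248
Var(-4L_1 - 4L_2) = (-4)²·Var(L_1) + (-4)²·Var(L_2) + 2·(-4)·(-4)·Cov(L_1,L_2)
= 16·0.64 + 16·6.76 + 32·-1.248 = 78.464

78.464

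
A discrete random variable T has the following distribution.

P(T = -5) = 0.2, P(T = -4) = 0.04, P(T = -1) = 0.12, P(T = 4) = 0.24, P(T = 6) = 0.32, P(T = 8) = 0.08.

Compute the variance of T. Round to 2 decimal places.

E[T] = (-5)(0.2) + (-4)(0.04) + (-1)(0.12) + (4)(0.24) + (6)(0.32) + (8)(0.08) = 2.24
E[T²] = (-5)²(0.2) + (-4)²(0.04) + (-1)²(0.12) + (4)²(0.24) + (6)²(0.32) + (8)²(0.08) = 26.24
V(T) = E[T²] − (E[T])² = 26.24 − (2.24)² = 21.2224

21.22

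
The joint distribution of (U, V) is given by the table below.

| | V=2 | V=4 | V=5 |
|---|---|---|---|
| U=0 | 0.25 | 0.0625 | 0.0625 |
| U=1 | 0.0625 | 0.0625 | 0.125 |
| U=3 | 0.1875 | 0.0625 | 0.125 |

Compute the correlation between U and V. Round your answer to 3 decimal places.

E[U] = 1.375,  E[V] = 3.3125
E[UV] = 4.75
cov(U,V) = E[UV] − E[U]E[V] = 4.75 − (1.375)(3.3125) = 0.1953125
Var(U) = 1.734375,  Var(V) = 1.83984375
ρ = 0.1953125 / √(1.734375·1.83984375) ≈ 0.109

0.109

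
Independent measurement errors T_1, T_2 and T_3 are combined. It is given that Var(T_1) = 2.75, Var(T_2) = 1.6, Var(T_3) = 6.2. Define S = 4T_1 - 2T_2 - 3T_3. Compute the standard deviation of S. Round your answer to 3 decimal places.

10.305

By independence, Var(S) = (4)²Var(T_1) + (-2)²Var(T_2) + (-3)²Var(T_3)
= (4)²·2.75 + (-2)²·1.6 + (-3)²·6.2 = 106.2
σ(S) = √106.2 ≈ 10.305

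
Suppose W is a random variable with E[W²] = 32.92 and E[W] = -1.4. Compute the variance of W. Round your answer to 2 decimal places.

30.96

Var(W) = 32.92 − (-1.4)² = 30.96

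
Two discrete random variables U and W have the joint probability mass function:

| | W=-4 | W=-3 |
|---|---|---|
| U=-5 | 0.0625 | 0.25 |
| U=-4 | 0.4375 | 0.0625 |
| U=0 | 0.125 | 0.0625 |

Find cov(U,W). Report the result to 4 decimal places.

E[U] = -3.5625,  E[W] = -3.625
E[UW] = 12.75
cov(U,W) = E[UW] − E[U]E[W] = 12.75 − (-3.5625)(-3.625) = -0.1640625

-0.1641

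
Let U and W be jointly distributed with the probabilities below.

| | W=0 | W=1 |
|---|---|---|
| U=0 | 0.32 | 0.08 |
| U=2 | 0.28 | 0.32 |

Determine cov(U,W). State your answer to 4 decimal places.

0.1600

E[U] = 1.2,  E[W] = 0.4
E[UW] = 0.64
cov(U,W) = E[UW] − E[U]E[W] = 0.64 − (1.2)(0.4) = 0.16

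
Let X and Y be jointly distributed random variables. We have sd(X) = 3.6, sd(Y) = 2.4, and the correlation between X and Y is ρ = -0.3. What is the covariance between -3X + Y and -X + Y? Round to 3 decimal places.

Var(X) = (3.6)² = 12.96;  Var(Y) = (2.4)² = 5.76
Cov(X,Y) = ρ·sd(X)·sd(Y) = -0.3·3.6·2.4 = -2.592
Cov(-3X + Y, -X + Y) = (-3)(-1)Var(X) + (1)(1)Var(Y) + [(-3)(1) + (1)(-1)]Cov(X,Y)
= 3·12.96 + 1·5.76 + -4·-2.592 = 55.008

55.008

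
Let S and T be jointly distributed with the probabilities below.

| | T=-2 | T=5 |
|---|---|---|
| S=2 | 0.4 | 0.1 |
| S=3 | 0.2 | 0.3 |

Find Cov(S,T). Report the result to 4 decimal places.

0.7000

E[S] = 2.5,  E[T] = 0.8
E[ST] = 2.7
Cov(S,T) = E[ST] − E[S]E[T] = 2.7 − (2.5)(0.8) = 0.7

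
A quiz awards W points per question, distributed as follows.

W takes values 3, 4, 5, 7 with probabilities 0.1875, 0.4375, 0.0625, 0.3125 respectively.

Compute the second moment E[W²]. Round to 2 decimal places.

25.56

E[W²] = (3)²(0.1875) + (4)²(0.4375) + (5)²(0.0625) + (7)²(0.3125) = 25.5625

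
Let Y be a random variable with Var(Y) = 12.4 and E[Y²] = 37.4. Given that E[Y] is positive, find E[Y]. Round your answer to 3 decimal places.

(E[Y])² = E[Y²] − Var(Y) = 37.4 − 12.4 = 25
E[Y] = √25 = 5

5.000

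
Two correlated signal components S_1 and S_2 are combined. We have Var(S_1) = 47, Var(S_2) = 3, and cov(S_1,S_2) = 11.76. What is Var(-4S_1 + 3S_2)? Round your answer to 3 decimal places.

Var(-4S_1 + 3S_2) = (-4)²·Var(S_1) + (3)²·Var(S_2) + 2·(-4)·(3)·cov(S_1,S_2)
= 16·47 + 9·3 + -24·11.76 = 496.76

496.760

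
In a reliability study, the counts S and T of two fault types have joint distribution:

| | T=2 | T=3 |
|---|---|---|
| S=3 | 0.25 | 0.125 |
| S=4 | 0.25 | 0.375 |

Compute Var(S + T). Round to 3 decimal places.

E[S] = 3.625,  E[T] = 2.5,  E[ST] = 9.125
Var(S) = 13.375 − (3.625)² = 0.234375;  Var(T) = 6.5 − (2.5)² = 0.25
Cov(S,T) = 9.125 − (3.625)(2.5) = 0.0625
Var(S + T) = (1)²·0.234375 + (1)²·0.25 + 2·(1)·(1)·0.0625 = 0.609375

0.609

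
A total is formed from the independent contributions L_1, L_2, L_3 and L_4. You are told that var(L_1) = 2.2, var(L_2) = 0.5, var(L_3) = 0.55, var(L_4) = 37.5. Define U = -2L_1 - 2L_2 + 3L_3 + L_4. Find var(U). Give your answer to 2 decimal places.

53.25

By independence, var(U) = (-2)²var(L_1) + (-2)²var(L_2) + (3)²var(L_3) + (1)²var(L_4)
= (-2)²·2.2 + (-2)²·0.5 + (3)²·0.55 + (1)²·37.5 = 53.25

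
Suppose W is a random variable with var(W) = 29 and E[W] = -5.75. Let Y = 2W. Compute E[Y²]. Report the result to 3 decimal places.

248.250

E[2W] = 2·-5.75 = -11.5
var(2W) = (2)²·29 = 116
E[Y²] = var(Y) + (E[Y])² = 116 + (-11.5)² = 248.25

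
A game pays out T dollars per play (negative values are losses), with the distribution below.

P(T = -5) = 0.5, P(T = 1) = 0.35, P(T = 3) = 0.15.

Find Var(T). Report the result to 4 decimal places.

11.3100

E[T] = (-5)(0.5) + (1)(0.35) + (3)(0.15) = -1.7
E[T²] = (-5)²(0.5) + (1)²(0.35) + (3)²(0.15) = 14.2
Var(T) = E[T²] − (E[T])² = 14.2 − (-1.7)² = 11.31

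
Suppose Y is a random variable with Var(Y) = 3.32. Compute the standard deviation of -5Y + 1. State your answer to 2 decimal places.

Var(-5Y + 1) = (-5)²·3.32 = 83
σ(-5Y + 1) = √83 ≈ 9.11

9.11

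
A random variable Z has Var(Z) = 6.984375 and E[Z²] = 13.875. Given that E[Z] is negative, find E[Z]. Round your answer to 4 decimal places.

-2.6250

(E[Z])² = E[Z²] − Var(Z) = 13.875 − 6.984375 = 6.890625
E[Z] = −√6.890625 = -2.625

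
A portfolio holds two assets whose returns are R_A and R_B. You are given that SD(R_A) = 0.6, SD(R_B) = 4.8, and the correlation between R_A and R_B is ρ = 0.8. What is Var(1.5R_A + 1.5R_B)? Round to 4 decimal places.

Var(R_A) = (0.6)² = 0.36;  Var(R_B) = (4.8)² = 23.04
Cov(R_A,R_B) = ρ·SD(R_A)·SD(R_B) = 0.8·0.6·4.8 = 2.304
Var(1.5R_A + 1.5R_B) = (1.5)²·Var(R_A) + (1.5)²·Var(R_B) + 2·(1.5)·(1.5)·Cov(R_A,R_B)
= 2.25·0.36 + 2.25·23.04 + 4.5·2.304 = 63.018

63.0180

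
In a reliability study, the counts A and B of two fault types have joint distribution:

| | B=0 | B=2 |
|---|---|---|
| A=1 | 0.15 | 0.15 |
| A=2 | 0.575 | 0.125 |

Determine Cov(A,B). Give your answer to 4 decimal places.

E[A] = 1.7,  E[B] = 0.55
E[AB] = 0.8
Cov(A,B) = E[AB] − E[A]E[B] = 0.8 − (1.7)(0.55) = -0.135

-0.1350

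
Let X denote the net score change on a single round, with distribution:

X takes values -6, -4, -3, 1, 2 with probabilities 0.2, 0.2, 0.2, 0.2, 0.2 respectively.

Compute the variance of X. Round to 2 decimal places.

9.20

E[X] = (-6)(0.2) + (-4)(0.2) + (-3)(0.2) + (1)(0.2) + (2)(0.2) = -2
E[X²] = (-6)²(0.2) + (-4)²(0.2) + (-3)²(0.2) + (1)²(0.2) + (2)²(0.2) = 13.2
var(X) = E[X²] − (E[X])² = 13.2 − (-2)² = 9.2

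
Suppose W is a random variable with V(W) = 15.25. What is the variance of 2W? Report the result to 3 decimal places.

61.000

V(2W) = (2)²·V(W) = 4·15.25 = 61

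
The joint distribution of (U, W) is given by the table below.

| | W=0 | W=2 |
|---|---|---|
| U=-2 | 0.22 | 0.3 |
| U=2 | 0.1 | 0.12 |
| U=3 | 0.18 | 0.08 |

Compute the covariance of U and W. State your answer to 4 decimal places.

-0.4200

E[U] = 0.18,  E[W] = 1
E[UW] = -0.24
Cov(U,W) = E[UW] − E[U]E[W] = -0.24 − (0.18)(1) = -0.42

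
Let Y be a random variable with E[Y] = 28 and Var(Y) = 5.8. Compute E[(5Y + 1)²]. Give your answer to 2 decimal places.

20026.00

E[5Y + 1] = 5·28 + 1 = 141
Var(5Y + 1) = (5)²·5.8 = 145
E[(5Y + 1)²] = Var((5Y + 1)) + (E[(5Y + 1)])² = 145 + (141)² = 20026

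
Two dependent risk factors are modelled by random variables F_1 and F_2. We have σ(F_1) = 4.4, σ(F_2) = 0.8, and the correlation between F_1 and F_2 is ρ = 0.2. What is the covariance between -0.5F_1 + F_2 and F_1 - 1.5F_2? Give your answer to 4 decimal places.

-9.4080

V(F_1) = (4.4)² = 19.36;  V(F_2) = (0.8)² = 0.64
cov(F_1,F_2) = ρ·σ(F_1)·σ(F_2) = 0.2·4.4·0.8 = 0.704
cov(-0.5F_1 + F_2, F_1 - 1.5F_2) = (-0.5)(1)V(F_1) + (1)(-1.5)V(F_2) + [(-0.5)(-1.5) + (1)(1)]cov(F_1,F_2)
= -0.5·19.36 + -1.5·0.64 + 1.75·0.704 = -9.408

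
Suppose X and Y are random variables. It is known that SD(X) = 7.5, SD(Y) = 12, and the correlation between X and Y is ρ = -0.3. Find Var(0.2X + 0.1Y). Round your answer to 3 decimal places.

2.610

Var(X) = (7.5)² = 56.25;  Var(Y) = (12)² = 144
Cov(X,Y) = ρ·SD(X)·SD(Y) = -0.3·7.5·12 = -27
Var(0.2X + 0.1Y) = (0.2)²·Var(X) + (0.1)²·Var(Y) + 2·(0.2)·(0.1)·Cov(X,Y)
= 0.04·56.25 + 0.01·144 + 0.04·-27 = 2.61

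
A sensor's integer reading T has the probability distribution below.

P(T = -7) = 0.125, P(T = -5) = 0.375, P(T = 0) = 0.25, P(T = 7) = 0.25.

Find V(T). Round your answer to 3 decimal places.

E[T] = (-7)(0.125) + (-5)(0.375) + (0)(0.25) + (7)(0.25) = -1
E[T²] = (-7)²(0.125) + (-5)²(0.375) + (0)²(0.25) + (7)²(0.25) = 27.75
V(T) = E[T²] − (E[T])² = 27.75 − (-1)² = 26.75

26.750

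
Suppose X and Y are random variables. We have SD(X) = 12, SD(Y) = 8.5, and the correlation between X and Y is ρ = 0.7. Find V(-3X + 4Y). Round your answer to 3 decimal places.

V(X) = (12)² = 144;  V(Y) = (8.5)² = 72.25
Cov(X,Y) = ρ·SD(X)·SD(Y) = 0.7·12·8.5 = 71.4
V(-3X + 4Y) = (-3)²·V(X) + (4)²·V(Y) + 2·(-3)·(4)·Cov(X,Y)
= 9·144 + 16·72.25 + -24·71.4 = 738.4

738.400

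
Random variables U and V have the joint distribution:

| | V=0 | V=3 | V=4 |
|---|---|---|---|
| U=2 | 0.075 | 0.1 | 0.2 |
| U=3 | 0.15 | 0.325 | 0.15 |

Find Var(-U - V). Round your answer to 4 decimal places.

E[U] = 2.625,  E[V] = 2.675,  E[UV] = 6.925
Var(U) = 7.125 − (2.625)² = 0.234375;  Var(V) = 9.425 − (2.675)² = 2.269375
Cov(U,V) = 6.925 − (2.625)(2.675) = -0.096875
Var(-U - V) = (-1)²·0.234375 + (-1)²·2.269375 + 2·(-1)·(-1)·-0.096875 = 2.31

2.3100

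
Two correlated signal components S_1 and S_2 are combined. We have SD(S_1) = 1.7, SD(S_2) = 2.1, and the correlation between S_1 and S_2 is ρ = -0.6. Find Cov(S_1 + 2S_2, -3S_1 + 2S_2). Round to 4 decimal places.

Var(S_1) = (1.7)² = 2.89;  Var(S_2) = (2.1)² = 4.41
Cov(S_1,S_2) = ρ·SD(S_1)·SD(S_2) = -0.6·1.7·2.1 = -2.142
Cov(S_1 + 2S_2, -3S_1 + 2S_2) = (1)(-3)Var(S_1) + (2)(2)Var(S_2) + [(1)(2) + (2)(-3)]Cov(S_1,S_2)
= -3·2.89 + 4·4.41 + -4·-2.142 = 17.538

17.5380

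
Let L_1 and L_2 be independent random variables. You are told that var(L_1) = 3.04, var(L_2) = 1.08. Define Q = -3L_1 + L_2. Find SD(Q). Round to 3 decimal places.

5.333

By independence, var(Q) = (-3)²var(L_1) + (1)²var(L_2)
= (-3)²·3.04 + (1)²·1.08 = 28.44
SD(Q) = √28.44 ≈ 5.333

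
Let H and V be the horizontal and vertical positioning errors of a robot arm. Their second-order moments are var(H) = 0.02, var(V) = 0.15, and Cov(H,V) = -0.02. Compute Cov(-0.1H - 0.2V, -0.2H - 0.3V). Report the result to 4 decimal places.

0.0080

Cov(-0.1H - 0.2V, -0.2H - 0.3V) = (-0.1)(-0.2)var(H) + (-0.2)(-0.3)var(V) + [(-0.1)(-0.3) + (-0.2)(-0.2)]Cov(H,V)
= 0.02·0.02 + 0.06·0.15 + 0.07·-0.02 = 0.008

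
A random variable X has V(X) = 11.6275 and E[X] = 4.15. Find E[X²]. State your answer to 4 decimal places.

28.8500

E[X²] = V(X) + (E[X])² = 11.6275 + (4.15)² = 28.85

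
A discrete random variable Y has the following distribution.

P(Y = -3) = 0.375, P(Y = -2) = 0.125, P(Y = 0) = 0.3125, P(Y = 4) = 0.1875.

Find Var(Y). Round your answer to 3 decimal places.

6.484

E[Y] = (-3)(0.375) + (-2)(0.125) + (0)(0.3125) + (4)(0.1875) = -0.625
E[Y²] = (-3)²(0.375) + (-2)²(0.125) + (0)²(0.3125) + (4)²(0.1875) = 6.875
Var(Y) = E[Y²] − (E[Y])² = 6.875 − (-0.625)² = 6.484375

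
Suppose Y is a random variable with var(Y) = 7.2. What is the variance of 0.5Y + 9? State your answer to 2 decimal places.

1.80

var(0.5Y + 9) = (0.5)²·var(Y) = 0.25·7.2 = 1.8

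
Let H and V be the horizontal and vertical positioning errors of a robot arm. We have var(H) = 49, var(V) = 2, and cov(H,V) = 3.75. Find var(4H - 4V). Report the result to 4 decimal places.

696.0000

var(4H - 4V) = (4)²·var(H) + (-4)²·var(V) + 2·(4)·(-4)·cov(H,V)
= 16·49 + 16·2 + -32·3.75 = 696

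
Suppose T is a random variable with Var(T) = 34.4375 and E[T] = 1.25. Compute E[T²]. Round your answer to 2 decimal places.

36.00

E[T²] = Var(T) + (E[T])² = 34.4375 + (1.25)² = 36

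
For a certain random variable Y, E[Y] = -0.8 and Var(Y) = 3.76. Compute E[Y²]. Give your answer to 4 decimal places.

4.4000

E[Y²] = Var(Y) + (E[Y])² = 3.76 + (-0.8)² = 4.4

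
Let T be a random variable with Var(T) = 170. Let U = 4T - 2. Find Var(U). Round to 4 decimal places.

Var(4T - 2) = (4)²·Var(T) = 16·170 = 2720

2720.0000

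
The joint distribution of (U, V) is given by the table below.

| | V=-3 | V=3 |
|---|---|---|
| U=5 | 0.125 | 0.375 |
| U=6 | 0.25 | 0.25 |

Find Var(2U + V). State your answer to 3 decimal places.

7.938

E[U] = 5.5,  E[V] = 0.75,  E[UV] = 3.75
Var(U) = 30.5 − (5.5)² = 0.25;  Var(V) = 9 − (0.75)² = 8.4375
cov(U,V) = 3.75 − (5.5)(0.75) = -0.375
Var(2U + V) = (2)²·0.25 + (1)²·8.4375 + 2·(2)·(1)·-0.375 = 7.9375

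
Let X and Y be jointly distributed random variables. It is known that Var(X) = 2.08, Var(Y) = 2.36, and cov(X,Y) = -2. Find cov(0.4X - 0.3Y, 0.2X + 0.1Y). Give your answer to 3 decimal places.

0.136

cov(0.4X - 0.3Y, 0.2X + 0.1Y) = (0.4)(0.2)Var(X) + (-0.3)(0.1)Var(Y) + [(0.4)(0.1) + (-0.3)(0.2)]cov(X,Y)
= 0.08·2.08 + -0.03·2.36 + -0.02·-2 = 0.1356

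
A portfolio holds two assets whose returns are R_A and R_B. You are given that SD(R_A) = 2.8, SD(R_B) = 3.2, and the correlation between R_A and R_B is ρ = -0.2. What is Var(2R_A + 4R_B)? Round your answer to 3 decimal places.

166.528

Var(R_A) = (2.8)² = 7.84;  Var(R_B) = (3.2)² = 10.24
Cov(R_A,R_B) = ρ·SD(R_A)·SD(R_B) = -0.2·2.8·3.2 = -1.792
Var(2R_A + 4R_B) = (2)²·Var(R_A) + (4)²·Var(R_B) + 2·(2)·(4)·Cov(R_A,R_B)
= 4·7.84 + 16·10.24 + 16·-1.792 = 166.528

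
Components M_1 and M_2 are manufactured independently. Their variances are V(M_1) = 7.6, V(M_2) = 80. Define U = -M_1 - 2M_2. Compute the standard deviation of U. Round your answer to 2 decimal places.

18.10

By independence, V(U) = (-1)²V(M_1) + (-2)²V(M_2)
= (-1)²·7.6 + (-2)²·80 = 327.6
SD(U) = √327.6 ≈ 18.10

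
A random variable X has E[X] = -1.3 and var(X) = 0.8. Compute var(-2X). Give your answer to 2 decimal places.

3.20

var(-2X) = (-2)²·var(X) = 4·0.8 = 3.2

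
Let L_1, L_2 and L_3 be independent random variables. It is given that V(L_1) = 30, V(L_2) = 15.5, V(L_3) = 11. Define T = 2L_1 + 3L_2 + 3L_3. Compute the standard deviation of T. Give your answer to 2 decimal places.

By independence, V(T) = (2)²V(L_1) + (3)²V(L_2) + (3)²V(L_3)
= (2)²·30 + (3)²·15.5 + (3)²·11 = 358.5
SD(T) = √358.5 ≈ 18.93

18.93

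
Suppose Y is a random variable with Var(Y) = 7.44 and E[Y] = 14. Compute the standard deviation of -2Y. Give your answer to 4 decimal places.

Var(-2Y) = (-2)²·7.44 = 29.76
σ(-2Y) = √29.76 ≈ 5.4553

5.4553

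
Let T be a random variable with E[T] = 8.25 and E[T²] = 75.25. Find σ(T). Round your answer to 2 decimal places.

Var(T) = 75.25 − (8.25)² = 7.1875
σ(T) = √7.1875 ≈ 2.68

2.68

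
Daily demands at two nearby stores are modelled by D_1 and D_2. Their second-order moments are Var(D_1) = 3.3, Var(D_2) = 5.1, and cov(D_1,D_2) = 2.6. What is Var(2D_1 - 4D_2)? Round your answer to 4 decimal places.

Var(2D_1 - 4D_2) = (2)²·Var(D_1) + (-4)²·Var(D_2) + 2·(2)·(-4)·cov(D_1,D_2)
= 4·3.3 + 16·5.1 + -16·2.6 = 53.2

53.2000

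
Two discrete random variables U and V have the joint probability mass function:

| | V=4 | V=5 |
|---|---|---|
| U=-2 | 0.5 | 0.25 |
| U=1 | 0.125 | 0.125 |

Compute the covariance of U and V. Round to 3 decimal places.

0.094

E[U] = -1.25,  E[V] = 4.375
E[UV] = -5.375
Cov(U,V) = E[UV] − E[U]E[V] = -5.375 − (-1.25)(4.375) = 0.09375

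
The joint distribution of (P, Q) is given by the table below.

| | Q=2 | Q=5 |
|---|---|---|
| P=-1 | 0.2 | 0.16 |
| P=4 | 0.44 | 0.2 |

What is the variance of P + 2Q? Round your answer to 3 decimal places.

E[P] = 2.2,  E[Q] = 3.08,  E[PQ] = 6.32
V(P) = 10.6 − (2.2)² = 5.76;  V(Q) = 11.56 − (3.08)² = 2.0736
Cov(P,Q) = 6.32 − (2.2)(3.08) = -0.456
V(P + 2Q) = (1)²·5.76 + (2)²·2.0736 + 2·(1)·(2)·-0.456 = 12.2304

12.230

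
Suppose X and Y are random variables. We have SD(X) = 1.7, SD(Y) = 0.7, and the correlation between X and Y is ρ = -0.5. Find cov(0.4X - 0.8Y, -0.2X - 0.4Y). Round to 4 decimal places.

Var(X) = (1.7)² = 2.89;  Var(Y) = (0.7)² = 0.49
cov(X,Y) = ρ·SD(X)·SD(Y) = -0.5·1.7·0.7 = -0.595
cov(0.4X - 0.8Y, -0.2X - 0.4Y) = (0.4)(-0.2)Var(X) + (-0.8)(-0.4)Var(Y) + [(0.4)(-0.4) + (-0.8)(-0.2)]cov(X,Y)
= -0.08·2.89 + 0.32·0.49 + 0·-0.595 = -0.0744

-0.0744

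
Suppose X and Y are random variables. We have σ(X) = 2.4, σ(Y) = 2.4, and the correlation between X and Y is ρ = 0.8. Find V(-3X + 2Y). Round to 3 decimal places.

V(X) = (2.4)² = 5.76;  V(Y) = (2.4)² = 5.76
cov(X,Y) = ρ·σ(X)·σ(Y) = 0.8·2.4·2.4 = 4.608
V(-3X + 2Y) = (-3)²·V(X) + (2)²·V(Y) + 2·(-3)·(2)·cov(X,Y)
= 9·5.76 + 4·5.76 + -12·4.608 = 19.584

19.584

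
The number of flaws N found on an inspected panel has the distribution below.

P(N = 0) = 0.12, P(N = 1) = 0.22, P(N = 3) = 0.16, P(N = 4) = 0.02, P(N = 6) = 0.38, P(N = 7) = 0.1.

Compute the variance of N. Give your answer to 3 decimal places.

6.422

E[N] = (0)(0.12) + (1)(0.22) + (3)(0.16) + (4)(0.02) + (6)(0.38) + (7)(0.1) = 3.76
E[N²] = (0)²(0.12) + (1)²(0.22) + (3)²(0.16) + (4)²(0.02) + (6)²(0.38) + (7)²(0.1) = 20.56
V(N) = E[N²] − (E[N])² = 20.56 − (3.76)² = 6.4224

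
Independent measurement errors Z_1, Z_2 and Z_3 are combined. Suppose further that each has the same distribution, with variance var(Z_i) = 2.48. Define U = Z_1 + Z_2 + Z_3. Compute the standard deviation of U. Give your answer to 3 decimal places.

2.728

By independence, var(U) = (1)²var(Z_1) + (1)²var(Z_2) + (1)²var(Z_3)
= (1)²·2.48 + (1)²·2.48 + (1)²·2.48 = 7.44
σ(U) = √7.44 ≈ 2.728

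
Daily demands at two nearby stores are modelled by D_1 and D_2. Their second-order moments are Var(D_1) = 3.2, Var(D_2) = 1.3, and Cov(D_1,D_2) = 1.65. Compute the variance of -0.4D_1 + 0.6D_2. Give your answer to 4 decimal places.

0.1880

Var(-0.4D_1 + 0.6D_2) = (-0.4)²·Var(D_1) + (0.6)²·Var(D_2) + 2·(-0.4)·(0.6)·Cov(D_1,D_2)
= 0.16·3.2 + 0.36·1.3 + -0.48·1.65 = 0.188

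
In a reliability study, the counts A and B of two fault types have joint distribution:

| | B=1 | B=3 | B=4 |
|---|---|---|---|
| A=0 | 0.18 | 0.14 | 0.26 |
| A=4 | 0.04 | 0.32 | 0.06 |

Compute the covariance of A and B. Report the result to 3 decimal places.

E[A] = 1.68,  E[B] = 2.88
E[AB] = 4.96
Cov(A,B) = E[AB] − E[A]E[B] = 4.96 − (1.68)(2.88) = 0.1216

0.122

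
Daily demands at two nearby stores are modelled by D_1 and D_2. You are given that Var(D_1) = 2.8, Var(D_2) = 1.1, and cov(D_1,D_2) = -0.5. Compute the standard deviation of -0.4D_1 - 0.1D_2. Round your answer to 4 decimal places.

Var(-0.4D_1 - 0.1D_2) = (-0.4)²·Var(D_1) + (-0.1)²·Var(D_2) + 2·(-0.4)·(-0.1)·cov(D_1,D_2)
= 0.16·2.8 + 0.01·1.1 + 0.08·-0.5 = 0.419
SD(-0.4D_1 - 0.1D_2) = √0.419 ≈ 0.6473

0.6473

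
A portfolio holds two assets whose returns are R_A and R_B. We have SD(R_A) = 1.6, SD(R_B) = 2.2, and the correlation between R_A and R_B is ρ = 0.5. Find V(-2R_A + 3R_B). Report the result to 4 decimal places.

32.6800

V(R_A) = (1.6)² = 2.56;  V(R_B) = (2.2)² = 4.84
Cov(R_A,R_B) = ρ·SD(R_A)·SD(R_B) = 0.5·1.6·2.2 = 1.76
V(-2R_A + 3R_B) = (-2)²·V(R_A) + (3)²·V(R_B) + 2·(-2)·(3)·Cov(R_A,R_B)
= 4·2.56 + 9·4.84 + -12·1.76 = 32.68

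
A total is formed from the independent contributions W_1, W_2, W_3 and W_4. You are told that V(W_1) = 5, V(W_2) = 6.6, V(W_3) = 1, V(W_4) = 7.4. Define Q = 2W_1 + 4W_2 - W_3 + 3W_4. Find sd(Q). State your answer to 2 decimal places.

13.90

By independence, V(Q) = (2)²V(W_1) + (4)²V(W_2) + (-1)²V(W_3) + (3)²V(W_4)
= (2)²·5 + (4)²·6.6 + (-1)²·1 + (3)²·7.4 = 193.2
sd(Q) = √193.2 ≈ 13.90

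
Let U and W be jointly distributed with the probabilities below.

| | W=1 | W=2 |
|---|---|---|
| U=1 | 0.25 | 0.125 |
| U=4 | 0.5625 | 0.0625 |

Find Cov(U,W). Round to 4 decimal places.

E[U] = 2.875,  E[W] = 1.1875
E[UW] = 3.25
Cov(U,W) = E[UW] − E[U]E[W] = 3.25 − (2.875)(1.1875) = -0.1640625

-0.1641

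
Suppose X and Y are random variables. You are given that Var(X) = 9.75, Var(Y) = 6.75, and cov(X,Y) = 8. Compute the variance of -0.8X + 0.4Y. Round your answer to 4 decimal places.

Var(-0.8X + 0.4Y) = (-0.8)²·Var(X) + (0.4)²·Var(Y) + 2·(-0.8)·(0.4)·cov(X,Y)
= 0.64·9.75 + 0.16·6.75 + -0.64·8 = 2.2

2.2000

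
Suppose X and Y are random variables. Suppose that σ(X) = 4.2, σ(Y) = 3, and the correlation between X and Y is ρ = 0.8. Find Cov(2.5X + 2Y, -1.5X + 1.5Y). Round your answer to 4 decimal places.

Var(X) = (4.2)² = 17.64;  Var(Y) = (3)² = 9
Cov(X,Y) = ρ·σ(X)·σ(Y) = 0.8·4.2·3 = 10.08
Cov(2.5X + 2Y, -1.5X + 1.5Y) = (2.5)(-1.5)Var(X) + (2)(1.5)Var(Y) + [(2.5)(1.5) + (2)(-1.5)]Cov(X,Y)
= -3.75·17.64 + 3·9 + 0.75·10.08 = -31.59

-31.5900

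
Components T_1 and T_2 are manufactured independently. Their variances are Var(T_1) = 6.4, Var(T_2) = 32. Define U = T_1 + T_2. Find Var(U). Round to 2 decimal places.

By independence, Var(U) = (1)²Var(T_1) + (1)²Var(T_2)
= (1)²·6.4 + (1)²·32 = 38.4

38.40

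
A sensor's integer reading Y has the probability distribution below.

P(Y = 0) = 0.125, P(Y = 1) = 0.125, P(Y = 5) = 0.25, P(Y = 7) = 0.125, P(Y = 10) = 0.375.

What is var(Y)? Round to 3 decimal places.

E[Y] = (0)(0.125) + (1)(0.125) + (5)(0.25) + (7)(0.125) + (10)(0.375) = 6
E[Y²] = (0)²(0.125) + (1)²(0.125) + (5)²(0.25) + (7)²(0.125) + (10)²(0.375) = 50
var(Y) = E[Y²] − (E[Y])² = 50 − (6)² = 14

14.000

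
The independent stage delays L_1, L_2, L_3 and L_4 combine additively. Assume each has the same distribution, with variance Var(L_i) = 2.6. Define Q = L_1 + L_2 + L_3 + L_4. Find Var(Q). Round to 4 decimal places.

By independence, Var(Q) = (1)²Var(L_1) + (1)²Var(L_2) + (1)²Var(L_3) + (1)²Var(L_4)
= (1)²·2.6 + (1)²·2.6 + (1)²·2.6 + (1)²·2.6 = 10.4

10.4000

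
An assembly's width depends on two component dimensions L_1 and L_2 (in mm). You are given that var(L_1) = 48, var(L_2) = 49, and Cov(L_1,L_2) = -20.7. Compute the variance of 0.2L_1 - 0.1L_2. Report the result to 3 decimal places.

var(0.2L_1 - 0.1L_2) = (0.2)²·var(L_1) + (-0.1)²·var(L_2) + 2·(0.2)·(-0.1)·Cov(L_1,L_2)
= 0.04·48 + 0.01·49 + -0.04·-20.7 = 3.238

3.238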